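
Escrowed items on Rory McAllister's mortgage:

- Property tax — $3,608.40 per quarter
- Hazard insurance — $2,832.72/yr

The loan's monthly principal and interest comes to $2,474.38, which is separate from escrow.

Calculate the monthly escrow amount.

Property tax = $3,608.40 × 4 = $14,433.60/yr
Hazard insurance = $2,832.72/yr
Total per year = $14,433.60 + $2,832.72 = $17,266.32
Monthly = $17,266.32 ÷ 12 = $1,438.86

$1,438.86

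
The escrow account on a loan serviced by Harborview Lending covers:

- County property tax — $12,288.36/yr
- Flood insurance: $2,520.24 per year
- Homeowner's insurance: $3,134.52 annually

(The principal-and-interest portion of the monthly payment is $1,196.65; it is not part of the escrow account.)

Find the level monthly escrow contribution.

$1,495.26

County property tax — $12,288.36 annually
Flood insurance — $2,520.24 annually
Homeowner's insurance — $3,134.52 annually
Yearly total = $12,288.36 + $2,520.24 + $3,134.52 = $17,943.12
Base monthly escrow = $17,943.12 ÷ 12 = $1,495.26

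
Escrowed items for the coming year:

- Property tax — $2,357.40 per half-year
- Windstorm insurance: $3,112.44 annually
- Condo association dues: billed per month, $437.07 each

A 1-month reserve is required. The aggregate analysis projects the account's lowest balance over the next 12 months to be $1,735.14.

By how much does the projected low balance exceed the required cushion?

Property tax — $2,357.40 × 2 = $4,714.80/yr
Windstorm insurance — $3,112.44/yr
Condo association dues — $437.07 × 12 = $5,244.84/yr
Yearly total = $4,714.80 + $3,112.44 + $5,244.84 = $13,072.08
Per month = $13,072.08 / 12 = $1,089.34
Required reserve = 1 × $1,089.34 = $1,089.34
Surplus = $1,735.14 − $1,089.34 = $645.80

$645.80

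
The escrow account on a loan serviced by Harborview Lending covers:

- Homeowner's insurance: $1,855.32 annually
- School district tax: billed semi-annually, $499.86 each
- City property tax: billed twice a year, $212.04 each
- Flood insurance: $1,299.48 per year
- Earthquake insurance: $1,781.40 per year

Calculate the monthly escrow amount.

Homeowner's insurance — $1,855.32 annually
School district tax — $499.86 × 2 = $999.72 annually
City property tax — $212.04 × 2 = $424.08 annually
Flood insurance — $1,299.48 annually
Earthquake insurance — $1,781.40 annually
Combined annual = $6,360.00
Per month = $6,360.00 ÷ 12 = $530.00

$530.00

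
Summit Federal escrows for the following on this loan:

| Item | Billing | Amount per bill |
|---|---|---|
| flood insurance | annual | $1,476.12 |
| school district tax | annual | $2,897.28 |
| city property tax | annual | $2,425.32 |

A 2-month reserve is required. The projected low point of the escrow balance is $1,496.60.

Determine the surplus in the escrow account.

$363.48

Flood insurance — $1,476.12 per year
School district tax — $2,897.28 per year
City property tax — $2,425.32 per year
Yearly total = $1,476.12 + $2,897.28 + $2,425.32 = $6,798.72
Monthly = $6,798.72 ÷ 12 = $566.56
Cushion = 2 × $566.56 = $1,133.12
Surplus = $1,496.60 − $1,133.12 = $363.48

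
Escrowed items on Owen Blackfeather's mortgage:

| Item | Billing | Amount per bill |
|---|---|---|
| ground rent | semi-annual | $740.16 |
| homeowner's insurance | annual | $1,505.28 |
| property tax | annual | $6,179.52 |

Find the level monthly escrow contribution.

$763.76

Ground rent — $740.16 × 2 = $1,480.32
Homeowner's insurance — $1,505.28
Property tax — $6,179.52
Total annual escrow = $1,480.32 + $1,505.28 + $6,179.52 = $9,165.12
Monthly = $9,165.12 ÷ 12 = $763.76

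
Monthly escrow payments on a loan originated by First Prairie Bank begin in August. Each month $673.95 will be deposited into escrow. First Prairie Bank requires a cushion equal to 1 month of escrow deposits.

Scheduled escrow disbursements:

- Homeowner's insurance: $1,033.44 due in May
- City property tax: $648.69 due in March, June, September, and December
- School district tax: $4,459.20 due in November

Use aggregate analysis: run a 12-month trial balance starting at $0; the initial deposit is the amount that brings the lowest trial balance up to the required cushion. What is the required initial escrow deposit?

$3,086.04

Cushion = 1 × $673.95 = $673.95
Trial balance (start $0, +$673.95 each month, − disbursements):
  Aug: +$673.95 → $673.95
  Sep: +$673.95 − $648.69 → $699.21
  Oct: +$673.95 → $1,373.16
  Nov: +$673.95 − $4,459.20 → -$2,412.09
  Dec: +$673.95 − $648.69 → -$2,386.83
  Jan: +$673.95 → -$1,712.88
  Feb: +$673.95 → -$1,038.93
  Mar: +$673.95 − $648.69 → -$1,013.67
  Apr: +$673.95 → -$339.72
  May: +$673.95 − $1,033.44 → -$699.21
  Jun: +$673.95 − $648.69 → -$673.95
  Jul: +$673.95 → $0.00
Lowest trial balance = -$2,412.09 (Nov)
Initial deposit = cushion − low point = $673.95 − (-$2,412.09) = $3,086.04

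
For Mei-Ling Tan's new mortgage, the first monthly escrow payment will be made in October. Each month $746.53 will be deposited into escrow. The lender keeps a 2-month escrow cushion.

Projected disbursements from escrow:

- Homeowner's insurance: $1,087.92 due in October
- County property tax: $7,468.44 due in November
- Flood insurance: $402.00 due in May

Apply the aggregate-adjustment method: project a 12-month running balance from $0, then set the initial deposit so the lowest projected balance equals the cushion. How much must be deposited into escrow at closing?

Cushion = 2 × $746.53 = $1,493.06
Trial balance (start $0, +$746.53 each month, − disbursements):
  Oct: +$746.53 − $1,087.92 → -$341.39
  Nov: +$746.53 − $7,468.44 → -$7,063.30
  Dec: +$746.53 → -$6,316.77
  Jan: +$746.53 → -$5,570.24
  Feb: +$746.53 → -$4,823.71
  Mar: +$746.53 → -$4,077.18
  Apr: +$746.53 → -$3,330.65
  May: +$746.53 − $402.00 → -$2,986.12
  Jun: +$746.53 → -$2,239.59
  Jul: +$746.53 → -$1,493.06
  Aug: +$746.53 → -$746.53
  Sep: +$746.53 → $0.00
Lowest trial balance = -$7,063.30 (Nov)
Initial deposit = cushion − low point = $1,493.06 − (-$7,063.30) = $8,556.36

$8,556.36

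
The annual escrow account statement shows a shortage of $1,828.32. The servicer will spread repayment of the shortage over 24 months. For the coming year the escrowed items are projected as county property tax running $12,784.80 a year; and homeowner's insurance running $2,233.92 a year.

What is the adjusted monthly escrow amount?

County property tax — $12,784.80
Homeowner's insurance — $2,233.92
Combined annual = $12,784.80 + $2,233.92 = $15,018.72
Base monthly escrow = $15,018.72 ÷ 12 = $1,251.56
Shortage per month = $1,828.32 ÷ 24 = $76.18
Adjusted monthly = $1,251.56 + $76.18 = $1,327.74

$1,327.74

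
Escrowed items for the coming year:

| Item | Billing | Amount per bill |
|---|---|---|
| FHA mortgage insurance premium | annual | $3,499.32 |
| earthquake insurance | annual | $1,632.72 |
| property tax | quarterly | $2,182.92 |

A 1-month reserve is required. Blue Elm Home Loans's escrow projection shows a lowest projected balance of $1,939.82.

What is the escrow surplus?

$784.51

FHA mortgage insurance premium: $3,499.32 per year
Earthquake insurance: $1,632.72 per year
Property tax: $2,182.92 × 4 = $8,731.68 per year
Total per year = $13,863.72
Monthly = $13,863.72 ÷ 12 = $1,155.31
Cushion = 1 × $1,155.31 = $1,155.31
Excess over cushion: $1,939.82 − $1,155.31 = $784.51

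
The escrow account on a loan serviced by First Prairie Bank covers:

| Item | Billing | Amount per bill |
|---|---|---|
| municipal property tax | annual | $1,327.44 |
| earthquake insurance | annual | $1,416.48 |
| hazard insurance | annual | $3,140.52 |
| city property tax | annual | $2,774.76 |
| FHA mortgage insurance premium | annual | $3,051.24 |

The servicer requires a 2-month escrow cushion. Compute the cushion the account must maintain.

$1,951.74

Municipal property tax = $1,327.44 annually
Earthquake insurance = $1,416.48 annually
Hazard insurance = $3,140.52 annually
City property tax = $2,774.76 annually
FHA mortgage insurance premium = $3,051.24 annually
Yearly total = $1,327.44 + $1,416.48 + $3,140.52 + $2,774.76 + $3,051.24 = $11,710.44
Monthly = $11,710.44 / 12 = $975.87
Cushion = 2 × $975.87 = $1,951.74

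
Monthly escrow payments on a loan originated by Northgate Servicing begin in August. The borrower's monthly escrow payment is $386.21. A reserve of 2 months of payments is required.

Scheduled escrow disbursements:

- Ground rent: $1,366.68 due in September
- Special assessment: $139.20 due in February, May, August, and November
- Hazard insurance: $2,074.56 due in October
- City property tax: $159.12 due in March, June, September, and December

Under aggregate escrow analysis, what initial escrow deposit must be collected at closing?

Cushion = 2 × $386.21 = $772.42
Trial balance (start $0, +$386.21 each month, − disbursements):
  Aug: +$386.21 − $139.20 → $247.01
  Sep: +$386.21 − $1,525.80 → -$892.58
  Oct: +$386.21 − $2,074.56 → -$2,580.93
  Nov: +$386.21 − $139.20 → -$2,333.92
  Dec: +$386.21 − $159.12 → -$2,106.83
  Jan: +$386.21 → -$1,720.62
  Feb: +$386.21 − $139.20 → -$1,473.61
  Mar: +$386.21 − $159.12 → -$1,246.52
  Apr: +$386.21 → -$860.31
  May: +$386.21 − $139.20 → -$613.30
  Jun: +$386.21 − $159.12 → -$386.21
  Jul: +$386.21 → $0.00
Lowest trial balance = -$2,580.93 (Oct)
Initial deposit = cushion − low point = $772.42 − (-$2,580.93) = $3,353.35

$3,353.35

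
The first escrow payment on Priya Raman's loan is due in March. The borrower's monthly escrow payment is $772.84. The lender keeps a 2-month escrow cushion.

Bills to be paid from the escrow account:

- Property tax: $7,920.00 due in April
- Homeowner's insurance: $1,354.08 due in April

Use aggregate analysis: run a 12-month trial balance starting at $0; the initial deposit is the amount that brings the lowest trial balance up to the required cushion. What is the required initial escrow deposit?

Cushion = 2 × $772.84 = $1,545.68
Trial balance (start $0, +$772.84 each month, − disbursements):
  Mar: +$772.84 → $772.84
  Apr: +$772.84 − $9,274.08 → -$7,728.40
  May: +$772.84 → -$6,955.56
  Jun: +$772.84 → -$6,182.72
  Jul: +$772.84 → -$5,409.88
  Aug: +$772.84 → -$4,637.04
  Sep: +$772.84 → -$3,864.20
  Oct: +$772.84 → -$3,091.36
  Nov: +$772.84 → -$2,318.52
  Dec: +$772.84 → -$1,545.68
  Jan: +$772.84 → -$772.84
  Feb: +$772.84 → $0.00
Lowest trial balance = -$7,728.40 (Apr)
Initial deposit = cushion − low point = $1,545.68 − (-$7,728.40) = $9,274.08

$9,274.08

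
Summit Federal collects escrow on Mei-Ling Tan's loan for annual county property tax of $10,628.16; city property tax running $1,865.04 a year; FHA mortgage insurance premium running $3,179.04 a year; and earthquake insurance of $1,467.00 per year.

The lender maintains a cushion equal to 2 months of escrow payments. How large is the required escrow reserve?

$2,856.54

County property tax = $10,628.16/yr
City property tax = $1,865.04/yr
FHA mortgage insurance premium = $3,179.04/yr
Earthquake insurance = $1,467.00/yr
Annual escrow total = $10,628.16 + $1,865.04 + $3,179.04 + $1,467.00 = $17,139.24
Monthly = $17,139.24 / 12 = $1,428.27
Reserve = 2 × $1,428.27 = $2,856.54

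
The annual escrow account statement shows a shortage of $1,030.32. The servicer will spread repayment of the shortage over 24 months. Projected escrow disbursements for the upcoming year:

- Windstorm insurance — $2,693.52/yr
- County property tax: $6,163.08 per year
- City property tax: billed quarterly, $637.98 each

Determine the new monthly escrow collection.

$993.64

Windstorm insurance — $2,693.52/yr
County property tax — $6,163.08/yr
City property tax — $637.98 × 4 = $2,551.92/yr
Annual escrow total = $2,693.52 + $6,163.08 + $2,551.92 = $11,408.52
Monthly = $11,408.52 ÷ 12 = $950.71
Shortage per month = $1,030.32 / 24 = $42.93
New monthly escrow = $950.71 + $42.93 = $993.64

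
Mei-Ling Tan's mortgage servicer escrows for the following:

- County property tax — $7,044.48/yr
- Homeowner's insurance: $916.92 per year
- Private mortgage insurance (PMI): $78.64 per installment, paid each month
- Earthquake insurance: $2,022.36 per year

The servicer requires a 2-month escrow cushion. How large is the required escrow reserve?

$1,821.24

County property tax — $7,044.48
Homeowner's insurance — $916.92
Private mortgage insurance (PMI) — $78.64 × 12 = $943.68
Earthquake insurance — $2,022.36
Yearly total = $7,044.48 + $916.92 + $943.68 + $2,022.36 = $10,927.44
Base monthly escrow = $10,927.44 / 12 = $910.62
Cushion = 2 × $910.62 = $1,821.24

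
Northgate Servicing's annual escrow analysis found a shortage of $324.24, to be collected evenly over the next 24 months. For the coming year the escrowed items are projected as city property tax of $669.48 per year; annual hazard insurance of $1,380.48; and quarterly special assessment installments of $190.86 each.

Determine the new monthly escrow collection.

City property tax — $669.48 per year
Hazard insurance — $1,380.48 per year
Special assessment — $190.86 × 4 = $763.44 per year
Total annual escrow = $669.48 + $1,380.48 + $763.44 = $2,813.40
Monthly = $2,813.40 ÷ 12 = $234.45
Monthly shortage recovery: $324.24 / 24 = $13.51
Adjusted monthly = $234.45 + $13.51 = $247.96

$247.96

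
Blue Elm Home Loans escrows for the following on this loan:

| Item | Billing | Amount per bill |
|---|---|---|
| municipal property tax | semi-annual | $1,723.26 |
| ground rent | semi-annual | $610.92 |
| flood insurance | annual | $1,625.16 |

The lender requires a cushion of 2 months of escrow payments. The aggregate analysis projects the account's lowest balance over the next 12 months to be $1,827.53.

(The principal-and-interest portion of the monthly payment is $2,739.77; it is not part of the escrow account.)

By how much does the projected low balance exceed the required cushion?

Municipal property tax — $1,723.26 × 2 = $3,446.52 per year
Ground rent — $610.92 × 2 = $1,221.84 per year
Flood insurance — $1,625.16 per year
Annual escrow total = $6,293.52
Monthly = $6,293.52 ÷ 12 = $524.46
Required reserve = 2 × $524.46 = $1,048.92
Excess over cushion: $1,827.53 − $1,048.92 = $778.61

$778.61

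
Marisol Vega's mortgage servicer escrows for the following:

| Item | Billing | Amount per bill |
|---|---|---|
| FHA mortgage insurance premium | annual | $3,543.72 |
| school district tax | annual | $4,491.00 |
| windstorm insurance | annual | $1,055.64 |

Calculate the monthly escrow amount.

$757.53

FHA mortgage insurance premium — $3,543.72 per year
School district tax — $4,491.00 per year
Windstorm insurance — $1,055.64 per year
Yearly total = $9,090.36
Monthly escrow = $9,090.36 ÷ 12 = $757.53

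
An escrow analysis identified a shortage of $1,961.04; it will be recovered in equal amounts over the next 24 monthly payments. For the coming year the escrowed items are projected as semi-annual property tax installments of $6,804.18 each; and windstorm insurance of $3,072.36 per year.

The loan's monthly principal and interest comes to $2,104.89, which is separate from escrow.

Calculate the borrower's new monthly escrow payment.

$1,471.77

Property tax = $6,804.18 × 2 = $13,608.36 per year
Windstorm insurance = $3,072.36 per year
Annual escrow total = $13,608.36 + $3,072.36 = $16,680.72
Monthly escrow = $16,680.72 ÷ 12 = $1,390.06
Shortage per month = $1,961.04 / 24 = $81.71
Adjusted monthly = $1,390.06 + $81.71 = $1,471.77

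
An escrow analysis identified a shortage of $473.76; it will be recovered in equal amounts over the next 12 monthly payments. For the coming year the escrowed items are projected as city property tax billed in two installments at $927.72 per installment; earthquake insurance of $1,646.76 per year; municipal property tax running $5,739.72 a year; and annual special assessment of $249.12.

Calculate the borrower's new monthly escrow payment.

$830.40

City property tax — $927.72 × 2 = $1,855.44
Earthquake insurance — $1,646.76
Municipal property tax — $5,739.72
Special assessment — $249.12
Yearly total = $1,855.44 + $1,646.76 + $5,739.72 + $249.12 = $9,491.04
Monthly = $9,491.04 ÷ 12 = $790.92
Monthly shortage recovery: $473.76 ÷ 12 = $39.48
Adjusted monthly = $790.92 + $39.48 = $830.40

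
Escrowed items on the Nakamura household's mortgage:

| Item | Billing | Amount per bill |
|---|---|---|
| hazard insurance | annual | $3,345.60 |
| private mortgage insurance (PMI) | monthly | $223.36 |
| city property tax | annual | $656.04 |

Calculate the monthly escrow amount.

$556.83

Hazard insurance = $3,345.60 annually
Private mortgage insurance (PMI) = $223.36 × 12 = $2,680.32 annually
City property tax = $656.04 annually
Total annual escrow = $3,345.60 + $2,680.32 + $656.04 = $6,681.96
Monthly = $6,681.96 ÷ 12 = $556.83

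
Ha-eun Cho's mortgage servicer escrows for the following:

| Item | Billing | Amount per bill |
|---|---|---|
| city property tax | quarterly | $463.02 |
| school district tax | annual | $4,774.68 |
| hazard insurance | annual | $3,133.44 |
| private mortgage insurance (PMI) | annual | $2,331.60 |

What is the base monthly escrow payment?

City property tax = $463.02 × 4 = $1,852.08 annually
School district tax = $4,774.68 annually
Hazard insurance = $3,133.44 annually
Private mortgage insurance (PMI) = $2,331.60 annually
Total per year = $1,852.08 + $4,774.68 + $3,133.44 + $2,331.60 = $12,091.80
Per month = $12,091.80 ÷ 12 = $1,007.65

$1,007.65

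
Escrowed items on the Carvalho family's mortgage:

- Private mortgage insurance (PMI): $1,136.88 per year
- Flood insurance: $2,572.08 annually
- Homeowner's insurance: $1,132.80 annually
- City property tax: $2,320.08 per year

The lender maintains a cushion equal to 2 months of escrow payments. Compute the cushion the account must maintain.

$1,193.64

Private mortgage insurance (PMI) = $1,136.88 per year
Flood insurance = $2,572.08 per year
Homeowner's insurance = $1,132.80 per year
City property tax = $2,320.08 per year
Total per year = $7,161.84
Monthly escrow = $7,161.84 / 12 = $596.82
Required cushion = 2 × $596.82 = $1,193.64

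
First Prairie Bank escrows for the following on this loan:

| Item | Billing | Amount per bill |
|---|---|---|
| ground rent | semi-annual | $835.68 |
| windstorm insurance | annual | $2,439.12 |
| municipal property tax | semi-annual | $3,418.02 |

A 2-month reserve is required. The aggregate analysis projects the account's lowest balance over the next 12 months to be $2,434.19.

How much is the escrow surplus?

$609.77

Ground rent — $835.68 × 2 = $1,671.36/yr
Windstorm insurance — $2,439.12/yr
Municipal property tax — $3,418.02 × 2 = $6,836.04/yr
Annual escrow total = $1,671.36 + $2,439.12 + $6,836.04 = $10,946.52
Base monthly escrow = $10,946.52 ÷ 12 = $912.21
Required cushion = 2 × $912.21 = $1,824.42
Excess over cushion: $2,434.19 − $1,824.42 = $609.77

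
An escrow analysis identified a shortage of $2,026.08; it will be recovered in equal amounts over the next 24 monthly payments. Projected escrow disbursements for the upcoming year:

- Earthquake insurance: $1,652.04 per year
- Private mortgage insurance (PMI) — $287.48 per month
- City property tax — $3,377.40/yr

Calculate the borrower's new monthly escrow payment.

Earthquake insurance: $1,652.04 annually
Private mortgage insurance (PMI): $287.48 × 12 = $3,449.76 annually
City property tax: $3,377.40 annually
Yearly total = $1,652.04 + $3,449.76 + $3,377.40 = $8,479.20
Monthly = $8,479.20 / 12 = $706.60
Monthly shortage recovery: $2,026.08 ÷ 24 = $84.42
New monthly escrow = $706.60 + $84.42 = $791.02

$791.02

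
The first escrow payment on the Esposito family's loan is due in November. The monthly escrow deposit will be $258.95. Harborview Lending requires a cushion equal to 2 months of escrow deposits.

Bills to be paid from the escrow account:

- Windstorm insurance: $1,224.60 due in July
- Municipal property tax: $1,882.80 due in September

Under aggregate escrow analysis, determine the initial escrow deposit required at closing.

Cushion = 2 × $258.95 = $517.90
Trial balance (start $0, +$258.95 each month, − disbursements):
  Nov: +$258.95 → $258.95
  Dec: +$258.95 → $517.90
  Jan: +$258.95 → $776.85
  Feb: +$258.95 → $1,035.80
  Mar: +$258.95 → $1,294.75
  Apr: +$258.95 → $1,553.70
  May: +$258.95 → $1,812.65
  Jun: +$258.95 → $2,071.60
  Jul: +$258.95 − $1,224.60 → $1,105.95
  Aug: +$258.95 → $1,364.90
  Sep: +$258.95 − $1,882.80 → -$258.95
  Oct: +$258.95 → $0.00
Lowest trial balance = -$258.95 (Sep)
Initial deposit = cushion − low point = $517.90 − (-$258.95) = $776.85

$776.85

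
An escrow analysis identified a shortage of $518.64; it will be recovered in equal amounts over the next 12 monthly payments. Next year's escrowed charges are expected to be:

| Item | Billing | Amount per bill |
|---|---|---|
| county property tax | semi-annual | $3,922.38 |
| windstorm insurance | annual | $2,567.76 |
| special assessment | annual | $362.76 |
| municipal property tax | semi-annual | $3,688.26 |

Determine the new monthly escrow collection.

County property tax: $3,922.38 × 2 = $7,844.76 annually
Windstorm insurance: $2,567.76 annually
Special assessment: $362.76 annually
Municipal property tax: $3,688.26 × 2 = $7,376.52 annually
Total per year = $7,844.76 + $2,567.76 + $362.76 + $7,376.52 = $18,151.80
Base monthly escrow = $18,151.80 ÷ 12 = $1,512.65
Monthly shortage recovery: $518.64 ÷ 12 = $43.22
New monthly escrow = $1,512.65 + $43.22 = $1,555.87

$1,555.87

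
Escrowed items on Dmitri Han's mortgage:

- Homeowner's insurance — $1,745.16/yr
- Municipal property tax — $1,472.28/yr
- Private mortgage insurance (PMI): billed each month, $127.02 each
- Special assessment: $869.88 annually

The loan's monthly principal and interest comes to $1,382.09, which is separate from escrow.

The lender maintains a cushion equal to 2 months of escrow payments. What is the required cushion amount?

Homeowner's insurance: $1,745.16/yr
Municipal property tax: $1,472.28/yr
Private mortgage insurance (PMI): $127.02 × 12 = $1,524.24/yr
Special assessment: $869.88/yr
Total per year = $5,611.56
Monthly = $5,611.56 / 12 = $467.63
Cushion = 2 × $467.63 = $935.26

$935.26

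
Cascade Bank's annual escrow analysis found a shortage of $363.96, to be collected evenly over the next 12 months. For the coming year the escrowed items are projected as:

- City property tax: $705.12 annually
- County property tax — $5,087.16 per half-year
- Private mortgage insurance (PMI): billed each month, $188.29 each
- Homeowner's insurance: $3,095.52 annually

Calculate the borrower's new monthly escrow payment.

City property tax = $705.12
County property tax = $5,087.16 × 2 = $10,174.32
Private mortgage insurance (PMI) = $188.29 × 12 = $2,259.48
Homeowner's insurance = $3,095.52
Yearly total = $16,234.44
Per month = $16,234.44 / 12 = $1,352.87
Shortage spread = $363.96 ÷ 12 = $30.33/mo
Adjusted monthly = $1,352.87 + $30.33 = $1,383.20

$1,383.20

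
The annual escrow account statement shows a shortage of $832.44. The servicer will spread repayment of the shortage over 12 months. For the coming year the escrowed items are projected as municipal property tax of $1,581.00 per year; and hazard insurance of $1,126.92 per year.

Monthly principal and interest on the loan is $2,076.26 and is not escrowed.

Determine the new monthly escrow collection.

Municipal property tax: $1,581.00 per year
Hazard insurance: $1,126.92 per year
Total per year = $2,707.92
Base monthly escrow = $2,707.92 / 12 = $225.66
Monthly shortage recovery: $832.44 / 12 = $69.37
Adjusted monthly = $225.66 + $69.37 = $295.03

$295.03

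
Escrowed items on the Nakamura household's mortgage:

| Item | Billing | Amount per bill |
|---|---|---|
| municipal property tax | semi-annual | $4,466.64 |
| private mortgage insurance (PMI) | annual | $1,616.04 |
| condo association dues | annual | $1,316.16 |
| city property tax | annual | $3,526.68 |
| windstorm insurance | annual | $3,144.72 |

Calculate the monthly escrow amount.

Municipal property tax — $4,466.64 × 2 = $8,933.28 per year
Private mortgage insurance (PMI) — $1,616.04 per year
Condo association dues — $1,316.16 per year
City property tax — $3,526.68 per year
Windstorm insurance — $3,144.72 per year
Total per year = $18,536.88
Monthly = $18,536.88 ÷ 12 = $1,544.74

$1,544.74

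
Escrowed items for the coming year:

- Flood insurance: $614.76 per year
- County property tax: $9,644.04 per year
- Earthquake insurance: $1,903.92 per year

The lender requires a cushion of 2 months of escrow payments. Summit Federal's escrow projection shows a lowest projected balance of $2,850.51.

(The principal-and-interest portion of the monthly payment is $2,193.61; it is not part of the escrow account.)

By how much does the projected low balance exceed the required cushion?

Flood insurance — $614.76/yr
County property tax — $9,644.04/yr
Earthquake insurance — $1,903.92/yr
Annual escrow total = $12,162.72
Monthly escrow = $12,162.72 / 12 = $1,013.56
Required cushion = 2 × $1,013.56 = $2,027.12
Excess over cushion: $2,850.51 − $2,027.12 = $823.39

$823.39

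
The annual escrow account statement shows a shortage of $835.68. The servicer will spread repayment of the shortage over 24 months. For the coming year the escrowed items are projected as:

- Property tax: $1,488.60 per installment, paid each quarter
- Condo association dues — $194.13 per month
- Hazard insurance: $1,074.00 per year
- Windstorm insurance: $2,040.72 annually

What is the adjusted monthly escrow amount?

$984.71

Property tax: $1,488.60 × 4 = $5,954.40
Condo association dues: $194.13 × 12 = $2,329.56
Hazard insurance: $1,074.00
Windstorm insurance: $2,040.72
Combined annual = $5,954.40 + $2,329.56 + $1,074.00 + $2,040.72 = $11,398.68
Monthly escrow = $11,398.68 ÷ 12 = $949.89
Shortage per month = $835.68 / 24 = $34.82
Adjusted monthly = $949.89 + $34.82 = $984.71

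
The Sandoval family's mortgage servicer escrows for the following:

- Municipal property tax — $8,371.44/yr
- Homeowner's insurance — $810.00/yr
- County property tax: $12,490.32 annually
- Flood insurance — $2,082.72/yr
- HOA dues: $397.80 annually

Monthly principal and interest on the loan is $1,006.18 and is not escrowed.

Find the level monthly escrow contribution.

$2,012.69

Municipal property tax: $8,371.44 annually
Homeowner's insurance: $810.00 annually
County property tax: $12,490.32 annually
Flood insurance: $2,082.72 annually
HOA dues: $397.80 annually
Total per year = $8,371.44 + $810.00 + $12,490.32 + $2,082.72 + $397.80 = $24,152.28
Base monthly escrow = $24,152.28 ÷ 12 = $2,012.69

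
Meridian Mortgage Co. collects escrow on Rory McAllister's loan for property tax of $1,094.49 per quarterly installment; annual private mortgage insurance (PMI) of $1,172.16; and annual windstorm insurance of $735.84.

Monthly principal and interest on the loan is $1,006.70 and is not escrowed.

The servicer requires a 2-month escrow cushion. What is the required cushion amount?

$1,047.66

Property tax — $1,094.49 × 4 = $4,377.96 per year
Private mortgage insurance (PMI) — $1,172.16 per year
Windstorm insurance — $735.84 per year
Yearly total = $4,377.96 + $1,172.16 + $735.84 = $6,285.96
Monthly = $6,285.96 / 12 = $523.83
Required cushion = 2 × $523.83 = $1,047.66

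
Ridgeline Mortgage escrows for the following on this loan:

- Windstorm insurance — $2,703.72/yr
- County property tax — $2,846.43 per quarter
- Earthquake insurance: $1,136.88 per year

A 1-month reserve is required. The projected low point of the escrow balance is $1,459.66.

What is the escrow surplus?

$190.80

Windstorm insurance — $2,703.72 annually
County property tax — $2,846.43 × 4 = $11,385.72 annually
Earthquake insurance — $1,136.88 annually
Annual escrow total = $2,703.72 + $11,385.72 + $1,136.88 = $15,226.32
Per month = $15,226.32 / 12 = $1,268.86
Required cushion = 1 × $1,268.86 = $1,268.86
Surplus = $1,459.66 − $1,268.86 = $190.80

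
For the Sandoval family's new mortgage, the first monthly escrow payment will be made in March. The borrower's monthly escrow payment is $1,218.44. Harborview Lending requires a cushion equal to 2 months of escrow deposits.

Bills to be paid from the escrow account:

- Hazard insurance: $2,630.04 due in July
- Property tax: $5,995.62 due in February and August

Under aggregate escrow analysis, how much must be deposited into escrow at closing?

$3,751.90

Cushion = 2 × $1,218.44 = $2,436.88
Trial balance (start $0, +$1,218.44 each month, − disbursements):
  Mar: +$1,218.44 → $1,218.44
  Apr: +$1,218.44 → $2,436.88
  May: +$1,218.44 → $3,655.32
  Jun: +$1,218.44 → $4,873.76
  Jul: +$1,218.44 − $2,630.04 → $3,462.16
  Aug: +$1,218.44 − $5,995.62 → -$1,315.02
  Sep: +$1,218.44 → -$96.58
  Oct: +$1,218.44 → $1,121.86
  Nov: +$1,218.44 → $2,340.30
  Dec: +$1,218.44 → $3,558.74
  Jan: +$1,218.44 → $4,777.18
  Feb: +$1,218.44 − $5,995.62 → $0.00
Lowest trial balance = -$1,315.02 (Aug)
Initial deposit = cushion − low point = $2,436.88 − (-$1,315.02) = $3,751.90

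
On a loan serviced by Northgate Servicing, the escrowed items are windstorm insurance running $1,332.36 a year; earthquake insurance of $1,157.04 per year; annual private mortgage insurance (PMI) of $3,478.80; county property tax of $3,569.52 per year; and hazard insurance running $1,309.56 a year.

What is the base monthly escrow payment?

Windstorm insurance — $1,332.36/yr
Earthquake insurance — $1,157.04/yr
Private mortgage insurance (PMI) — $3,478.80/yr
County property tax — $3,569.52/yr
Hazard insurance — $1,309.56/yr
Total per year = $1,332.36 + $1,157.04 + $3,478.80 + $3,569.52 + $1,309.56 = $10,847.28
Monthly = $10,847.28 ÷ 12 = $903.94

$903.94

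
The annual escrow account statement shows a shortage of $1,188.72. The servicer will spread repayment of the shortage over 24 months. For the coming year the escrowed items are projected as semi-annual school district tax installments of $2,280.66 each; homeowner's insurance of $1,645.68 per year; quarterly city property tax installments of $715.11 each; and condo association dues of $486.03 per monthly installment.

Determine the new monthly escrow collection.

$1,291.18

School district tax — $2,280.66 × 2 = $4,561.32/yr
Homeowner's insurance — $1,645.68/yr
City property tax — $715.11 × 4 = $2,860.44/yr
Condo association dues — $486.03 × 12 = $5,832.36/yr
Yearly total = $4,561.32 + $1,645.68 + $2,860.44 + $5,832.36 = $14,899.80
Base monthly escrow = $14,899.80 ÷ 12 = $1,241.65
Shortage per month = $1,188.72 ÷ 24 = $49.53
New monthly escrow = $1,241.65 + $49.53 = $1,291.18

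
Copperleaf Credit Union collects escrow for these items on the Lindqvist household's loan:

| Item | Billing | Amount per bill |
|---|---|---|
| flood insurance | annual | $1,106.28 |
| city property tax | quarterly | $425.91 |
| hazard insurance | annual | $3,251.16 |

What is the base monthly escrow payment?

Flood insurance — $1,106.28 annually
City property tax — $425.91 × 4 = $1,703.64 annually
Hazard insurance — $3,251.16 annually
Total per year = $1,106.28 + $1,703.64 + $3,251.16 = $6,061.08
Monthly escrow = $6,061.08 ÷ 12 = $505.09

$505.09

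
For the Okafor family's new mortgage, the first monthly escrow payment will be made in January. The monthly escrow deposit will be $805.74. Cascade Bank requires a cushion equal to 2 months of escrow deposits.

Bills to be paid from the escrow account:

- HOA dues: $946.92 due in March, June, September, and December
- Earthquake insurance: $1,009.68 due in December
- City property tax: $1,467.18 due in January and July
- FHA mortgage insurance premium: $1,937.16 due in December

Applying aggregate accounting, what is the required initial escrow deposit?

Cushion = 2 × $805.74 = $1,611.48
Trial balance (start $0, +$805.74 each month, − disbursements):
  Jan: +$805.74 − $1,467.18 → -$661.44
  Feb: +$805.74 → $144.30
  Mar: +$805.74 − $946.92 → $3.12
  Apr: +$805.74 → $808.86
  May: +$805.74 → $1,614.60
  Jun: +$805.74 − $946.92 → $1,473.42
  Jul: +$805.74 − $1,467.18 → $811.98
  Aug: +$805.74 → $1,617.72
  Sep: +$805.74 − $946.92 → $1,476.54
  Oct: +$805.74 → $2,282.28
  Nov: +$805.74 → $3,088.02
  Dec: +$805.74 − $3,893.76 → $0.00
Lowest trial balance = -$661.44 (Jan)
Initial deposit = cushion − low point = $1,611.48 − (-$661.44) = $2,272.92

$2,272.92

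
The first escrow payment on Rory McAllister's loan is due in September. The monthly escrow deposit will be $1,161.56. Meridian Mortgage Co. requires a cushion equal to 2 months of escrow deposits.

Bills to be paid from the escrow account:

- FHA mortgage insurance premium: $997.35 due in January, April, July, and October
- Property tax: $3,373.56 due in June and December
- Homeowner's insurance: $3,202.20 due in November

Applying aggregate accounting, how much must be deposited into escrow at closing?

Cushion = 2 × $1,161.56 = $2,323.12
Trial balance (start $0, +$1,161.56 each month, − disbursements):
  Sep: +$1,161.56 → $1,161.56
  Oct: +$1,161.56 − $997.35 → $1,325.77
  Nov: +$1,161.56 − $3,202.20 → -$714.87
  Dec: +$1,161.56 − $3,373.56 → -$2,926.87
  Jan: +$1,161.56 − $997.35 → -$2,762.66
  Feb: +$1,161.56 → -$1,601.10
  Mar: +$1,161.56 → -$439.54
  Apr: +$1,161.56 − $997.35 → -$275.33
  May: +$1,161.56 → $886.23
  Jun: +$1,161.56 − $3,373.56 → -$1,325.77
  Jul: +$1,161.56 − $997.35 → -$1,161.56
  Aug: +$1,161.56 → $0.00
Lowest trial balance = -$2,926.87 (Dec)
Initial deposit = cushion − low point = $2,323.12 − (-$2,926.87) = $5,249.99

$5,249.99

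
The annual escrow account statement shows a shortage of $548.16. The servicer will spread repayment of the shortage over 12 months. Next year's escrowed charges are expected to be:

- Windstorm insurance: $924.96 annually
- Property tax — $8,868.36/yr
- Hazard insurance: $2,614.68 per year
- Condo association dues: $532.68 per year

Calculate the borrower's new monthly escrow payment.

Windstorm insurance = $924.96 per year
Property tax = $8,868.36 per year
Hazard insurance = $2,614.68 per year
Condo association dues = $532.68 per year
Combined annual = $12,940.68
Monthly escrow = $12,940.68 ÷ 12 = $1,078.39
Monthly shortage recovery: $548.16 ÷ 12 = $45.68
Adjusted monthly = $1,078.39 + $45.68 = $1,124.07

$1,124.07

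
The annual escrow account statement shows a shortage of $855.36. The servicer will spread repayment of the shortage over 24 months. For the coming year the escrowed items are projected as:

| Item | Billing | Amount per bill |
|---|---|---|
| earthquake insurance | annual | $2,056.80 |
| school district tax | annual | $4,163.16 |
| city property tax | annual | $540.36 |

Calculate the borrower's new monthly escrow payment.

$599.00

Earthquake insurance = $2,056.80 per year
School district tax = $4,163.16 per year
City property tax = $540.36 per year
Total per year = $2,056.80 + $4,163.16 + $540.36 = $6,760.32
Monthly escrow = $6,760.32 / 12 = $563.36
Shortage spread = $855.36 / 24 = $35.64/mo
Adjusted monthly = $563.36 + $35.64 = $599.00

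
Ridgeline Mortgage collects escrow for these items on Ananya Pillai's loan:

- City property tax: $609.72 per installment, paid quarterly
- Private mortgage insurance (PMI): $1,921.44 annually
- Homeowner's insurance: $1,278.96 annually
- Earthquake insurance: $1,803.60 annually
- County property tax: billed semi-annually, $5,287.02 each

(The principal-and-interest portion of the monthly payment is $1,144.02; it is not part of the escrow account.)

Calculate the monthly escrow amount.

City property tax — $609.72 × 4 = $2,438.88 per year
Private mortgage insurance (PMI) — $1,921.44 per year
Homeowner's insurance — $1,278.96 per year
Earthquake insurance — $1,803.60 per year
County property tax — $5,287.02 × 2 = $10,574.04 per year
Total annual escrow = $2,438.88 + $1,921.44 + $1,278.96 + $1,803.60 + $10,574.04 = $18,016.92
Monthly escrow = $18,016.92 / 12 = $1,501.41

$1,501.41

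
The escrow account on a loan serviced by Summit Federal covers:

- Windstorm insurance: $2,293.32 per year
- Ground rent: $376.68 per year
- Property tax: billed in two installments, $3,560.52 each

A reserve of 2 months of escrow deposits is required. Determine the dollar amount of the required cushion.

Windstorm insurance — $2,293.32 per year
Ground rent — $376.68 per year
Property tax — $3,560.52 × 2 = $7,121.04 per year
Yearly total = $2,293.32 + $376.68 + $7,121.04 = $9,791.04
Monthly = $9,791.04 ÷ 12 = $815.92
Required cushion = 2 × $815.92 = $1,631.84

$1,631.84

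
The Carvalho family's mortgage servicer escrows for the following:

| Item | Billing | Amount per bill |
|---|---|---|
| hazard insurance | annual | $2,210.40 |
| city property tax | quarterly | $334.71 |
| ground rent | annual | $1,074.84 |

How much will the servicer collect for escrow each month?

Hazard insurance — $2,210.40/yr
City property tax — $334.71 × 4 = $1,338.84/yr
Ground rent — $1,074.84/yr
Total per year = $2,210.40 + $1,338.84 + $1,074.84 = $4,624.08
Monthly = $4,624.08 ÷ 12 = $385.34

$385.34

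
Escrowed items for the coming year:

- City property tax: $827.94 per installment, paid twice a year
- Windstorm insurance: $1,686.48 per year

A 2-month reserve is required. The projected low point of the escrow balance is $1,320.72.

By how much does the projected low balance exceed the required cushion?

$763.66

City property tax = $827.94 × 2 = $1,655.88 annually
Windstorm insurance = $1,686.48 annually
Yearly total = $1,655.88 + $1,686.48 = $3,342.36
Per month = $3,342.36 / 12 = $278.53
Required reserve = 2 × $278.53 = $557.06
Excess over cushion: $1,320.72 − $557.06 = $763.66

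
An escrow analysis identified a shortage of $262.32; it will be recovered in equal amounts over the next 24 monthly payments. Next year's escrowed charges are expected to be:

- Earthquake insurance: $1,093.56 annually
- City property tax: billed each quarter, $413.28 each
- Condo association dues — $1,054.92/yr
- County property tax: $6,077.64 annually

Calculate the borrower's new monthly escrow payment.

Earthquake insurance — $1,093.56 annually
City property tax — $413.28 × 4 = $1,653.12 annually
Condo association dues — $1,054.92 annually
County property tax — $6,077.64 annually
Total annual escrow = $1,093.56 + $1,653.12 + $1,054.92 + $6,077.64 = $9,879.24
Monthly = $9,879.24 / 12 = $823.27
Shortage per month = $262.32 / 24 = $10.93
New monthly escrow = $823.27 + $10.93 = $834.20

$834.20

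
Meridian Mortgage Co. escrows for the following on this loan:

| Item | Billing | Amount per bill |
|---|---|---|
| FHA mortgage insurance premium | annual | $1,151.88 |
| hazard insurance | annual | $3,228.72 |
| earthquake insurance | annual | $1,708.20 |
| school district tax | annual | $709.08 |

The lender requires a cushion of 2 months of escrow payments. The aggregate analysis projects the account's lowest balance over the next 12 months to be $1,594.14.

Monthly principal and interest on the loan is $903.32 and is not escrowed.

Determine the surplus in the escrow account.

FHA mortgage insurance premium: $1,151.88 per year
Hazard insurance: $3,228.72 per year
Earthquake insurance: $1,708.20 per year
School district tax: $709.08 per year
Annual escrow total = $6,797.88
Base monthly escrow = $6,797.88 ÷ 12 = $566.49
Required reserve = 2 × $566.49 = $1,132.98
Surplus = $1,594.14 − $1,132.98 = $461.16

$461.16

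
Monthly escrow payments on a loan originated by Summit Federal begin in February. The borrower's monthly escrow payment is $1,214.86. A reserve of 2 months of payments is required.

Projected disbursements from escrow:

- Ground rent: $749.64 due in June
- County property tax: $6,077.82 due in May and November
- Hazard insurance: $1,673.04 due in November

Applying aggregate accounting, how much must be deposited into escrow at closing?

Cushion = 2 × $1,214.86 = $2,429.72
Trial balance (start $0, +$1,214.86 each month, − disbursements):
  Feb: +$1,214.86 → $1,214.86
  Mar: +$1,214.86 → $2,429.72
  Apr: +$1,214.86 → $3,644.58
  May: +$1,214.86 − $6,077.82 → -$1,218.38
  Jun: +$1,214.86 − $749.64 → -$753.16
  Jul: +$1,214.86 → $461.70
  Aug: +$1,214.86 → $1,676.56
  Sep: +$1,214.86 → $2,891.42
  Oct: +$1,214.86 → $4,106.28
  Nov: +$1,214.86 − $7,750.86 → -$2,429.72
  Dec: +$1,214.86 → -$1,214.86
  Jan: +$1,214.86 → $0.00
Lowest trial balance = -$2,429.72 (Nov)
Initial deposit = cushion − low point = $2,429.72 − (-$2,429.72) = $4,859.44

$4,859.44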